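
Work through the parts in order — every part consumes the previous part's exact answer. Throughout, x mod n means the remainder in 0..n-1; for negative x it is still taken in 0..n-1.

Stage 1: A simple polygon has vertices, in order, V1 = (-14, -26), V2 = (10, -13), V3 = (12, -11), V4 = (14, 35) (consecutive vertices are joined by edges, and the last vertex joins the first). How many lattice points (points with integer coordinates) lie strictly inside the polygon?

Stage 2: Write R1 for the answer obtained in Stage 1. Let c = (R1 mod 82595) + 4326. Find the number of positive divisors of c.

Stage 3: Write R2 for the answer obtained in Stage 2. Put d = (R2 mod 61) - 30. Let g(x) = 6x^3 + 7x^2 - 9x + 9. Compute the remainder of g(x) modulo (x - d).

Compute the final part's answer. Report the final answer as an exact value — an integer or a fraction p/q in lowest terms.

Stage 1: cross terms: (-14*-13 - 10*-26)=442, (10*-11 - 12*-13)=46, (12*35 - 14*-11)=574, (14*-26 - -14*35)=126; twice the area = |1188| = 1188; area = 594; boundary points = 1 + 2 + 2 + 1 = 6; strictly interior points = area - boundary/2 + 1 = 592; answer 592
Stage 2: R1 = 592; c = 4918; 4918 = 2 * 2459; number of divisors = (1+1) * (1+1) = 4; answer 4
Stage 3: R2 = 4; d = -26; remainder = value at the root: 6*(-26)^3 + 7*(-26)^2 - 9*(-26)^1 + 9 = (-105456) + (4732) + (234) + (9) = -100481; answer -100481

-100481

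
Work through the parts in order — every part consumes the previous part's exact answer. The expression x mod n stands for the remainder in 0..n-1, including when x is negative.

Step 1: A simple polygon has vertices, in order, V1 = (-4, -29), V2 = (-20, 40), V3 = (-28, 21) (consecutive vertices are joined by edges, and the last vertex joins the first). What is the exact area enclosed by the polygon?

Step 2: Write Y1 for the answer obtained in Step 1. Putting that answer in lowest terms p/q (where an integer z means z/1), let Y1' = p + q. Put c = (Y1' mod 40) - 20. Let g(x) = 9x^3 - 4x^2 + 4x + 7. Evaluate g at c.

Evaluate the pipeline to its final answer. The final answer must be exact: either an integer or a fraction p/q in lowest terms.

Step 1: cross terms: (-4*40 - -20*-29)=-740, (-20*21 - -28*40)=700, (-28*-29 - -4*21)=896; twice the area = |856| = 856; area = 428; answer 428
Step 2: Y1 = 428; threaded value p + q = 429; c = 9; 9*(9)^3 - 4*(9)^2 + 4*(9)^1 + 7 = (6561) + (-324) + (36) + (7) = 6280; answer 6280

6280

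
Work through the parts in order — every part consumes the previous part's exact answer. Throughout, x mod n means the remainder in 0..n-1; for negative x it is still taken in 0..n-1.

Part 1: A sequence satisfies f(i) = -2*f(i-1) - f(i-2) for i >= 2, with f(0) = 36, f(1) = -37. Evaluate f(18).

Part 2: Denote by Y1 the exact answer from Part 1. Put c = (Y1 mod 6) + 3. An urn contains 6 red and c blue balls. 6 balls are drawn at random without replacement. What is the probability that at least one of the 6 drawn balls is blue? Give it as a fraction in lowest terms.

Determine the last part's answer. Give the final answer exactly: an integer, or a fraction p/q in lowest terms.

83/84

Part 1: f(2) = -2*(-37) - 1*(36) = 38; iterating: f(2)=38, f(3)=-39, f(4)=40, f(5)=-41, f(6)=42, f(7)=-43, f(8)=44, f(9)=-45, f(10)=46, f(11)=-47, f(12)=48, f(13)=-49, f(14)=50, f(15)=-51, f(16)=52, f(17)=-53, f(18)=54; answer 54
Part 2: Y1 = 54; c = 3; total draws C(9,6) = 84; complement C(6,6) = 1; favorable 84 - 1 = 83; P = 83/84; answer 83/84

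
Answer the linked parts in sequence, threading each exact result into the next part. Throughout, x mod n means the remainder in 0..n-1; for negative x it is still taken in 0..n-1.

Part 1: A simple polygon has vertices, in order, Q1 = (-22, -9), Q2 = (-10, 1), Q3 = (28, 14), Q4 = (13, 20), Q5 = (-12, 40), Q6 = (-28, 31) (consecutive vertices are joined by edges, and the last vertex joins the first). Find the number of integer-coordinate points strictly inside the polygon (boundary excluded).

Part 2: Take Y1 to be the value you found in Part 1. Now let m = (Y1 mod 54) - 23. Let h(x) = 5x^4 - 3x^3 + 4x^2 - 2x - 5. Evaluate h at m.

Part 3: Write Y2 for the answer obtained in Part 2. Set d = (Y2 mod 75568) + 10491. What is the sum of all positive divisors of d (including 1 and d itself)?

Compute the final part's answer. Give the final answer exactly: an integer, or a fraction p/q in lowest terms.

34944

Part 1: cross terms: (-22*1 - -10*-9)=-112, (-10*14 - 28*1)=-168, (28*20 - 13*14)=378, (13*40 - -12*20)=760, (-12*31 - -28*40)=748, (-28*-9 - -22*31)=934; twice the area = |2540| = 2540; area = 1270; boundary points = 2 + 1 + 3 + 5 + 1 + 2 = 14; strictly interior points = area - boundary/2 + 1 = 1264; answer 1264
Part 2: Y1 = 1264; m = -1; 5*(-1)^4 - 3*(-1)^3 + 4*(-1)^2 - 2*(-1)^1 - 5 = (5) + (3) + (4) + (2) + (-5) = 9; answer 9
Part 3: Y2 = 9; d = 10500; 10500 = 2^2 * 3 * 5^3 * 7; sigma = (1 + 2 + 4) * (1 + 3) * (1 + 5 + 25 + 125) * (1 + 7) = 7 * 4 * 156 * 8 = 34944; answer 34944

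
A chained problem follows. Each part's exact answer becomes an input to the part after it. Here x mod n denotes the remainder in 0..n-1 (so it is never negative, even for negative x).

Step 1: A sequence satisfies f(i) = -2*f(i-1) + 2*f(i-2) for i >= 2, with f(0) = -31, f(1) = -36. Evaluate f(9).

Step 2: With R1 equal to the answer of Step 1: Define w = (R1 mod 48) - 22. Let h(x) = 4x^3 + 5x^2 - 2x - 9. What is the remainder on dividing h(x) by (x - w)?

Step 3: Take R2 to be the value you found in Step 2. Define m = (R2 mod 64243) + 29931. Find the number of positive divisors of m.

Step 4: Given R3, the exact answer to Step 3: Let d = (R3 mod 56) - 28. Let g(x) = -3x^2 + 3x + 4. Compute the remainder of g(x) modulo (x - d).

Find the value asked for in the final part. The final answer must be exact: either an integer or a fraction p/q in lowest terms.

Step 1: f(2) = -2*(-36) + 2*(-31) = 10; iterating: f(2)=10, f(3)=-92, f(4)=204, f(5)=-592, f(6)=1592, f(7)=-4368, f(8)=11920, f(9)=-32576; answer -32576
Step 2: R1 = -32576; w = -6; remainder = value at the root: 4*(-6)^3 + 5*(-6)^2 - 2*(-6)^1 - 9 = (-864) + (180) + (12) + (-9) = -681; answer -681
Step 3: R2 = -681; m = 93493; 93493 is prime, so its only divisors are 1 and 93493; count = 2; answer 2
Step 4: R3 = 2; d = -26; remainder = value at the root: -3*(-26)^2 + 3*(-26)^1 + 4 = (-2028) + (-78) + (4) = -2102; answer -2102

-2102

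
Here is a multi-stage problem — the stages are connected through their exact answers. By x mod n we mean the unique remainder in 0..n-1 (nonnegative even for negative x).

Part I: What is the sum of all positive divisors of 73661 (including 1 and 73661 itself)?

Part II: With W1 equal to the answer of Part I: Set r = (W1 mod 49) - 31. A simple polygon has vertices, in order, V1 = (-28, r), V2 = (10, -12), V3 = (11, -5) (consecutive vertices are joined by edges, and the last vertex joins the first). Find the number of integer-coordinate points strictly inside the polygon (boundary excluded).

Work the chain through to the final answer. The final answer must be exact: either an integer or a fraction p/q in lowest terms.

Part I: 73661 = 7 * 17 * 619; sigma = (1 + 7) * (1 + 17) * (1 + 619) = 8 * 18 * 620 = 89280; answer 89280
Part II: W1 = 89280; r = -29; cross terms: (-28*-12 - 10*-29)=626, (10*-5 - 11*-12)=82, (11*-29 - -28*-5)=-459; twice the area = |249| = 249; area = 249/2; boundary points = 1 + 1 + 3 = 5; strictly interior points = area - boundary/2 + 1 = 123; answer 123

123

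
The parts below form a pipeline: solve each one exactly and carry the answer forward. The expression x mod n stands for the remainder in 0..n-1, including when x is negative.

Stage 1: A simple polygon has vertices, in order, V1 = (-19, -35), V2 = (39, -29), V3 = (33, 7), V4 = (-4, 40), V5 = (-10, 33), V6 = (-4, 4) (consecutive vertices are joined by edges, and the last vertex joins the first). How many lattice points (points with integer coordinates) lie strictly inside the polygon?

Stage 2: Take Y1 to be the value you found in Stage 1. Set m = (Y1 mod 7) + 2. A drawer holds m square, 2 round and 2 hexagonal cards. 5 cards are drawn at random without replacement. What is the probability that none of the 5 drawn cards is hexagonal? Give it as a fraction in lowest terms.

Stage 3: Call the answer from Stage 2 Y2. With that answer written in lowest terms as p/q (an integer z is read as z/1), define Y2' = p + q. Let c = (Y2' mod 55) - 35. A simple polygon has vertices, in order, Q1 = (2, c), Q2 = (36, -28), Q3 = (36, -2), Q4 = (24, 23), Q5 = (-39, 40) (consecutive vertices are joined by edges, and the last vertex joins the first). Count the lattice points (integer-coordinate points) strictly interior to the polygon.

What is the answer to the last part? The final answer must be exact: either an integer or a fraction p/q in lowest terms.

1902

Stage 1: cross terms: (-19*-29 - 39*-35)=1916, (39*7 - 33*-29)=1230, (33*40 - -4*7)=1348, (-4*33 - -10*40)=268, (-10*4 - -4*33)=92, (-4*-35 - -19*4)=216; twice the area = |5070| = 5070; area = 2535; boundary points = 2 + 6 + 1 + 1 + 1 + 3 = 14; strictly interior points = area - boundary/2 + 1 = 2529; answer 2529
Stage 2: Y1 = 2529; m = 4; total draws C(8,5) = 56; favorable C(6,5) = 6; P = 3/28; answer 3/28
Stage 3: Y2 = 3/28; threaded value p + q = 31; c = -4; cross terms: (2*-28 - 36*-4)=88, (36*-2 - 36*-28)=936, (36*23 - 24*-2)=876, (24*40 - -39*23)=1857, (-39*-4 - 2*40)=76; twice the area = |3833| = 3833; area = 3833/2; boundary points = 2 + 26 + 1 + 1 + 1 = 31; strictly interior points = area - boundary/2 + 1 = 1902; answer 1902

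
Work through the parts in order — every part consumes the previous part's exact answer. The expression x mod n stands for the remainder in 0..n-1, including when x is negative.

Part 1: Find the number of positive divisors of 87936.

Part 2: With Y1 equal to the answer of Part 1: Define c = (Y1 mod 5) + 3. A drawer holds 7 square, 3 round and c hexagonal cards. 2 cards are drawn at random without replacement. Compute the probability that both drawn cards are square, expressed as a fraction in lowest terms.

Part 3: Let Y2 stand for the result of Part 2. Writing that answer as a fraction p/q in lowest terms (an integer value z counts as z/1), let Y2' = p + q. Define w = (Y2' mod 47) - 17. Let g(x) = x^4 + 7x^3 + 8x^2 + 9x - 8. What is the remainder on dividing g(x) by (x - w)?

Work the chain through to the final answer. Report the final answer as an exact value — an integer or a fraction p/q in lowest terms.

Part 1: 87936 = 2^7 * 3 * 229; number of divisors = (7+1) * (1+1) * (1+1) = 32; answer 32
Part 2: Y1 = 32; c = 5; total draws C(15,2) = 105; favorable C(7,2) = 21; P = 1/5; answer 1/5
Part 3: Y2 = 1/5; threaded value p + q = 6; w = -11; remainder = value at the root: 1*(-11)^4 + 7*(-11)^3 + 8*(-11)^2 + 9*(-11)^1 - 8 = (14641) + (-9317) + (968) + (-99) + (-8) = 6185; answer 6185

6185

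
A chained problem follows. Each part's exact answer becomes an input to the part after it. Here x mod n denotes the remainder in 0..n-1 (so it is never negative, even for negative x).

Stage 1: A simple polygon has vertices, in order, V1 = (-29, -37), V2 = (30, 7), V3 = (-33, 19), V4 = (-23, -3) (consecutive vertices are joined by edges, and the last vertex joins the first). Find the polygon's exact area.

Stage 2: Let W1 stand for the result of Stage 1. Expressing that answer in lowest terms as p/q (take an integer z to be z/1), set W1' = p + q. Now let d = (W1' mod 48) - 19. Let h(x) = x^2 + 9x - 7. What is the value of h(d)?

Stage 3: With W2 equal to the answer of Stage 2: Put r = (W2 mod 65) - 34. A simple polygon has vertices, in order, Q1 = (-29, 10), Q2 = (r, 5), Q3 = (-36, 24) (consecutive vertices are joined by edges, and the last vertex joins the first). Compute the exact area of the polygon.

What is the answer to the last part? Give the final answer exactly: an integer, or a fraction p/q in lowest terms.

511/2

Stage 1: cross terms: (-29*7 - 30*-37)=907, (30*19 - -33*7)=801, (-33*-3 - -23*19)=536, (-23*-37 - -29*-3)=764; twice the area = |3008| = 3008; area = 1504; answer 1504
Stage 2: W1 = 1504; threaded value p + q = 1505; d = -2; 1*(-2)^2 + 9*(-2)^1 - 7 = (4) + (-18) + (-7) = -21; answer -21
Stage 3: W2 = -21; r = 10; cross terms: (-29*5 - 10*10)=-245, (10*24 - -36*5)=420, (-36*10 - -29*24)=336; twice the area = |511| = 511; area = 511/2; answer 511/2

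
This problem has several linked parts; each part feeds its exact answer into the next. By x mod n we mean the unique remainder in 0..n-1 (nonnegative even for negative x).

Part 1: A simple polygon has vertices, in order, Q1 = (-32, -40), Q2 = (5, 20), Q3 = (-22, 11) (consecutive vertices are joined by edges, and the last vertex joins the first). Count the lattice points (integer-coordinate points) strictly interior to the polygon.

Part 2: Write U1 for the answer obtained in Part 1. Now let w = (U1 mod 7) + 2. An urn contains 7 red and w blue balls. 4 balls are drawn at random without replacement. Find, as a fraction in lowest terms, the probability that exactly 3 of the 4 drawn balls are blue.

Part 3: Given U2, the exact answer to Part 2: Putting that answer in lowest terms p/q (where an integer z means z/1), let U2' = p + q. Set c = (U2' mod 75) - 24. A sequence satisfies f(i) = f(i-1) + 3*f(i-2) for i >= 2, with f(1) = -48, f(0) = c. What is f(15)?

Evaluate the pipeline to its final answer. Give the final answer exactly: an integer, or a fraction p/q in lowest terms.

Part 1: cross terms: (-32*20 - 5*-40)=-440, (5*11 - -22*20)=495, (-22*-40 - -32*11)=1232; twice the area = |1287| = 1287; area = 1287/2; boundary points = 1 + 9 + 1 = 11; strictly interior points = area - boundary/2 + 1 = 639; answer 639
Part 2: U1 = 639; w = 4; total draws C(11,4) = 330; favorable C(4,3)*C(7,1) = 28; P = 14/165; answer 14/165
Part 3: U2 = 14/165; threaded value p + q = 179; c = 5; f(2) = 1*(-48) + 3*(5) = -33; iterating: f(2)=-33, f(3)=-177, f(4)=-276, f(5)=-807, f(6)=-1635, f(7)=-4056, f(8)=-8961, f(9)=-21129, f(10)=-48012, f(11)=-111399, f(12)=-255435, f(13)=-589632, f(14)=-1355937, f(15)=-3124833; answer -3124833

-3124833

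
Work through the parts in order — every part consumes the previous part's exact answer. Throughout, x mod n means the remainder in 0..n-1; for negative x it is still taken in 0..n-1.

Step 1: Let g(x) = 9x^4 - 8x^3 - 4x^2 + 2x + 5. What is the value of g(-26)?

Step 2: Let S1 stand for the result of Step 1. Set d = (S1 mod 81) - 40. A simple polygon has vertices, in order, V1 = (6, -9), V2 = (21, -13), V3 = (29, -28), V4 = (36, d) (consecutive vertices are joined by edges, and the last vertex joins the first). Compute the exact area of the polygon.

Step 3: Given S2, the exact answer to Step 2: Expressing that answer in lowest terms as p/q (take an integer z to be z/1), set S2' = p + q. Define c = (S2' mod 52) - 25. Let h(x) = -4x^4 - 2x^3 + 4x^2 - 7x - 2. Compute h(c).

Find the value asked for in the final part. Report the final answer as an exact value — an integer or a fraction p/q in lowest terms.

Step 1: 9*(-26)^4 - 8*(-26)^3 - 4*(-26)^2 + 2*(-26)^1 + 5 = (4112784) + (140608) + (-2704) + (-52) + (5) = 4250641; answer 4250641
Step 2: S1 = 4250641; d = -36; cross terms: (6*-13 - 21*-9)=111, (21*-28 - 29*-13)=-211, (29*-36 - 36*-28)=-36, (36*-9 - 6*-36)=-108; twice the area = |-244| = 244; area = 122; answer 122
Step 3: S2 = 122; threaded value p + q = 123; c = -6; -4*(-6)^4 - 2*(-6)^3 + 4*(-6)^2 - 7*(-6)^1 - 2 = (-5184) + (432) + (144) + (42) + (-2) = -4568; answer -4568

-4568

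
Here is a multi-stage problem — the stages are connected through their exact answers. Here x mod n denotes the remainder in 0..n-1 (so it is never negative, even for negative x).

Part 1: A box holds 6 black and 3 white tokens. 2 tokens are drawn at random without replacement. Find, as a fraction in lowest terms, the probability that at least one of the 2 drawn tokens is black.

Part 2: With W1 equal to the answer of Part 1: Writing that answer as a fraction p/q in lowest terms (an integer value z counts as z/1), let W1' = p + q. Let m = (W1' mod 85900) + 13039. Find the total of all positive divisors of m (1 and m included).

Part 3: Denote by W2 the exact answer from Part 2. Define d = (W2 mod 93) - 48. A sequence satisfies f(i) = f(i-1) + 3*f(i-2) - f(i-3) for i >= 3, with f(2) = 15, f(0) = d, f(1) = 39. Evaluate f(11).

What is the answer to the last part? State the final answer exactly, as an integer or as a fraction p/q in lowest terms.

60498

Part 1: total draws C(9,2) = 36; complement C(3,2) = 3; favorable 36 - 3 = 33; P = 11/12; answer 11/12
Part 2: W1 = 11/12; threaded value p + q = 23; m = 13062; 13062 = 2 * 3 * 7 * 311; sigma = (1 + 2) * (1 + 3) * (1 + 7) * (1 + 311) = 3 * 4 * 8 * 312 = 29952; answer 29952
Part 3: W2 = 29952; d = -42; f(3) = 1*(15) + 3*(39) - 1*(-42) = 174; iterating: f(3)=174, f(4)=180, f(5)=687, f(6)=1053, f(7)=2934, f(8)=5406, f(9)=13155, f(10)=26439, f(11)=60498; answer 60498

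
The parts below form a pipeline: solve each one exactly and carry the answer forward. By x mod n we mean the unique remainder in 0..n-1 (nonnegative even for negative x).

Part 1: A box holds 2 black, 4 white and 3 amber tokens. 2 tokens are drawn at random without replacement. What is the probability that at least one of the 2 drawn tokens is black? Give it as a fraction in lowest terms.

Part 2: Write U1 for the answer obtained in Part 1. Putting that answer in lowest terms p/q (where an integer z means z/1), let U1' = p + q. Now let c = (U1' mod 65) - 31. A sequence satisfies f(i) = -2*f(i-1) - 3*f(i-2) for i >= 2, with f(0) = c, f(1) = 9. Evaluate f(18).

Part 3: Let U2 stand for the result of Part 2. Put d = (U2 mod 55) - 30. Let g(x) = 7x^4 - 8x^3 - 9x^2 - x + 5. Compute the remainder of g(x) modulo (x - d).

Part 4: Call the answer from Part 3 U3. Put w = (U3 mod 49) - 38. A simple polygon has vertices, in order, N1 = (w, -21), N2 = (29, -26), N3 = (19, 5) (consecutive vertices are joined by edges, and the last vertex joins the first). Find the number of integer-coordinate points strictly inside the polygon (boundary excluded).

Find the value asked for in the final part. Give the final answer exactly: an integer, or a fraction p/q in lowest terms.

Part 1: total draws C(9,2) = 36; complement C(7,2) = 21; favorable 36 - 21 = 15; P = 5/12; answer 5/12
Part 2: U1 = 5/12; threaded value p + q = 17; c = -14; f(2) = -2*(9) - 3*(-14) = 24; iterating: f(2)=24, f(3)=-75, f(4)=78, f(5)=69, f(6)=-372, f(7)=537, f(8)=42, f(9)=-1695, f(10)=3264, f(11)=-1443, f(12)=-6906, f(13)=18141, f(14)=-15564, f(15)=-23295, f(16)=93282, f(17)=-116679, f(18)=-46488; answer -46488
Part 3: U2 = -46488; d = 12; remainder = value at the root: 7*(12)^4 - 8*(12)^3 - 9*(12)^2 - 1*(12)^1 + 5 = (145152) + (-13824) + (-1296) + (-12) + (5) = 130025; answer 130025
Part 4: U3 = 130025; w = -10; cross terms: (-10*-26 - 29*-21)=869, (29*5 - 19*-26)=639, (19*-21 - -10*5)=-349; twice the area = |1159| = 1159; area = 1159/2; boundary points = 1 + 1 + 1 = 3; strictly interior points = area - boundary/2 + 1 = 579; answer 579

579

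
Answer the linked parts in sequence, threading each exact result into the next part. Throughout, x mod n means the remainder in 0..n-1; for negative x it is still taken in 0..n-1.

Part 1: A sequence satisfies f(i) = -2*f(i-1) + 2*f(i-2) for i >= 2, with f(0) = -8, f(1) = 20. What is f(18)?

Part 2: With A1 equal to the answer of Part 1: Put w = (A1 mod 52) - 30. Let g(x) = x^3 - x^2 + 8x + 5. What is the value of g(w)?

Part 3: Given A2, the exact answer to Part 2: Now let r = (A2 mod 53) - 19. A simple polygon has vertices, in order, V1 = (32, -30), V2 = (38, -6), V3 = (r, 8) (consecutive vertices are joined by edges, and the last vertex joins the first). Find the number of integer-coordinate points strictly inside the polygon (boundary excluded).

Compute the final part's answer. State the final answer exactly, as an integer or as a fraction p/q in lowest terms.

398

Part 1: f(2) = -2*(20) + 2*(-8) = -56; iterating: f(2)=-56, f(3)=152, f(4)=-416, f(5)=1136, f(6)=-3104, f(7)=8480, f(8)=-23168, f(9)=63296, f(10)=-172928, f(11)=472448, f(12)=-1290752, f(13)=3526400, f(14)=-9634304, f(15)=26321408, f(16)=-71911424, f(17)=196465664, f(18)=-536754176; answer -536754176
Part 2: A1 = -536754176; w = -14; 1*(-14)^3 - 1*(-14)^2 + 8*(-14)^1 + 5 = (-2744) + (-196) + (-112) + (5) = -3047; answer -3047
Part 3: A2 = -3047; r = 8; cross terms: (32*-6 - 38*-30)=948, (38*8 - 8*-6)=352, (8*-30 - 32*8)=-496; twice the area = |804| = 804; area = 402; boundary points = 6 + 2 + 2 = 10; strictly interior points = area - boundary/2 + 1 = 398; answer 398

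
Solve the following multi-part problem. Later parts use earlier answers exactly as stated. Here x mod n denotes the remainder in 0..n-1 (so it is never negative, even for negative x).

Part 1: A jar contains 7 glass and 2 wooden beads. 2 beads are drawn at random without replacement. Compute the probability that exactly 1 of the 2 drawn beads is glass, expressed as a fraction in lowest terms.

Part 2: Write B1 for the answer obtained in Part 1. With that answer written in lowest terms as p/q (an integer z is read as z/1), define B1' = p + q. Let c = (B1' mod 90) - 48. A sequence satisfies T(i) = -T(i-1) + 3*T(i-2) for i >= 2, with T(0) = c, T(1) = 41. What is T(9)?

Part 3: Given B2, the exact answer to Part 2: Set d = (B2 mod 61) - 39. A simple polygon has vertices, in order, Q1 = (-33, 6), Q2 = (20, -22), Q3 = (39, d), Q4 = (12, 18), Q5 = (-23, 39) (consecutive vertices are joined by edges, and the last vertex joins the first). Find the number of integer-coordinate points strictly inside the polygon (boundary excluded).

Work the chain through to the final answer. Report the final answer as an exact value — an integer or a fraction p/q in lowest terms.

2149

Part 1: total draws C(9,2) = 36; favorable C(7,1)*C(2,1) = 14; P = 7/18; answer 7/18
Part 2: B1 = 7/18; threaded value p + q = 25; c = -23; T(2) = -1*(41) + 3*(-23) = -110; iterating: T(2)=-110, T(3)=233, T(4)=-563, T(5)=1262, T(6)=-2951, T(7)=6737, T(8)=-15590, T(9)=35801; answer 35801
Part 3: B2 = 35801; d = 16; cross terms: (-33*-22 - 20*6)=606, (20*16 - 39*-22)=1178, (39*18 - 12*16)=510, (12*39 - -23*18)=882, (-23*6 - -33*39)=1149; twice the area = |4325| = 4325; area = 4325/2; boundary points = 1 + 19 + 1 + 7 + 1 = 29; strictly interior points = area - boundary/2 + 1 = 2149; answer 2149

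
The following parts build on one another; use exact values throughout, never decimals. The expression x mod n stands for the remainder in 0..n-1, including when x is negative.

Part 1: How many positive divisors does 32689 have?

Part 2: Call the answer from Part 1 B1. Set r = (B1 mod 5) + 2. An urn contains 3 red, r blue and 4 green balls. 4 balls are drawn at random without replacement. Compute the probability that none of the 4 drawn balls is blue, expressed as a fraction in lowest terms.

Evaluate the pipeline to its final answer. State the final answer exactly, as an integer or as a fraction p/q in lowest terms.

Part 1: 32689 = 97 * 337; number of divisors = (1+1) * (1+1) = 4; answer 4
Part 2: B1 = 4; r = 6; total draws C(13,4) = 715; favorable C(7,4) = 35; P = 7/143; answer 7/143

7/143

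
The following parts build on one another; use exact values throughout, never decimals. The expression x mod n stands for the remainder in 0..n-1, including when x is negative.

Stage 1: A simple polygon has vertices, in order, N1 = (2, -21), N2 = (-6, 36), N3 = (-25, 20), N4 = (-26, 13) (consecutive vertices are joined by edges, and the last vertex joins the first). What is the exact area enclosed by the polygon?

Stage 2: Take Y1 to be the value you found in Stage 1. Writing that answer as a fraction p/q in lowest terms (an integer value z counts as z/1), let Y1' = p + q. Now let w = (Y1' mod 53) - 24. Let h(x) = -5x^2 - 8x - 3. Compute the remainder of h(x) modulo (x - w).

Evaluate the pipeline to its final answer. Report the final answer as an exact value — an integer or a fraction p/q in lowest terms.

Stage 1: cross terms: (2*36 - -6*-21)=-54, (-6*20 - -25*36)=780, (-25*13 - -26*20)=195, (-26*-21 - 2*13)=520; twice the area = |1441| = 1441; area = 1441/2; answer 1441/2
Stage 2: Y1 = 1441/2; threaded value p + q = 1443; w = -12; remainder = value at the root: -5*(-12)^2 - 8*(-12)^1 - 3 = (-720) + (96) + (-3) = -627; answer -627

-627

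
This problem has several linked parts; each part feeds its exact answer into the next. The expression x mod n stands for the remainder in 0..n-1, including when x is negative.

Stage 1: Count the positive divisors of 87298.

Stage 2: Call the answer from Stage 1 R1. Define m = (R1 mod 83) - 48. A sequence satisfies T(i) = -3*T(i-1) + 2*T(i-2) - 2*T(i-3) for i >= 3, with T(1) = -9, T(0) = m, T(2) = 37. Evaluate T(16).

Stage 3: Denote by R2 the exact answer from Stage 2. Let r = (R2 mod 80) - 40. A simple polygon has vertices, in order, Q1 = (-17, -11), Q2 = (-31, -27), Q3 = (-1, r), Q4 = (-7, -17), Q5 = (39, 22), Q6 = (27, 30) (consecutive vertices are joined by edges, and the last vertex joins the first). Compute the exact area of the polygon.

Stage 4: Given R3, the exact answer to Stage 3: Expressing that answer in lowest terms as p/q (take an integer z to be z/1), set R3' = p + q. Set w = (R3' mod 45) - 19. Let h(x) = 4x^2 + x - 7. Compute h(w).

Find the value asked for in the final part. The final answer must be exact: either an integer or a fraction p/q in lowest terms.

2518

Stage 1: 87298 = 2 * 43649; number of divisors = (1+1) * (1+1) = 4; answer 4
Stage 2: R1 = 4; m = -44; T(3) = -3*(37) + 2*(-9) - 2*(-44) = -41; iterating: T(3)=-41, T(4)=215, T(5)=-801, T(6)=2915, T(7)=-10777, T(8)=39763, T(9)=-146673, T(10)=541099, T(11)=-1996169, T(12)=7364051, T(13)=-27166689, T(14)=100220507, T(15)=-369723001, T(16)=1363943395; answer 1363943395
Stage 3: R2 = 1363943395; r = -5; cross terms: (-17*-27 - -31*-11)=118, (-31*-5 - -1*-27)=128, (-1*-17 - -7*-5)=-18, (-7*22 - 39*-17)=509, (39*30 - 27*22)=576, (27*-11 - -17*30)=213; twice the area = |1526| = 1526; area = 763; answer 763
Stage 4: R3 = 763; threaded value p + q = 764; w = 25; 4*(25)^2 + 1*(25)^1 - 7 = (2500) + (25) + (-7) = 2518; answer 2518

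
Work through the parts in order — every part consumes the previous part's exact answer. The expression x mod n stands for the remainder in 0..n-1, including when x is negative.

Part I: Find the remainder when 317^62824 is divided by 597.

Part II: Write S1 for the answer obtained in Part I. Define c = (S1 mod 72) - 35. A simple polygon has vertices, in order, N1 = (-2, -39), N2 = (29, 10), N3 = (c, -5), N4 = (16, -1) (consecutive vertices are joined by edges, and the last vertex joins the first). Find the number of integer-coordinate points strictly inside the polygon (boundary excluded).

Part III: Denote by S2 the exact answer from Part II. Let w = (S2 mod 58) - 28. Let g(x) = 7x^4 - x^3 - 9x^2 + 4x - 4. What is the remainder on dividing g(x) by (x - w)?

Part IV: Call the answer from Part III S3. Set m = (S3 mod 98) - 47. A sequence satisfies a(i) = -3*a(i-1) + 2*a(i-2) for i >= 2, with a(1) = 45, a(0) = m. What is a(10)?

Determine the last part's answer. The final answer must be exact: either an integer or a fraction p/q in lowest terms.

Part I: squarings mod 597: 317^1=317, 317^2=193, 317^4=235, 317^8=301, 317^16=454, 317^32=151, 317^64=115, 317^128=91, 317^256=520, 317^512=556, 317^1024=487, 317^2048=160, 317^4096=526, 317^8192=265, 317^16384=376, 317^32768=484; 317^62824 = 317^8 * 317^32 * 317^64 * 317^256 * 317^1024 * 317^4096 * 317^8192 * 317^16384 * 317^32768 = 520 (mod 597); answer 520
Part II: S1 = 520; c = -19; cross terms: (-2*10 - 29*-39)=1111, (29*-5 - -19*10)=45, (-19*-1 - 16*-5)=99, (16*-39 - -2*-1)=-626; twice the area = |629| = 629; area = 629/2; boundary points = 1 + 3 + 1 + 2 = 7; strictly interior points = area - boundary/2 + 1 = 312; answer 312
Part III: S2 = 312; w = -6; remainder = value at the root: 7*(-6)^4 - 1*(-6)^3 - 9*(-6)^2 + 4*(-6)^1 - 4 = (9072) + (216) + (-324) + (-24) + (-4) = 8936; answer 8936
Part IV: S3 = 8936; m = -29; a(2) = -3*(45) + 2*(-29) = -193; iterating: a(2)=-193, a(3)=669, a(4)=-2393, a(5)=8517, a(6)=-30337, a(7)=108045, a(8)=-384809, a(9)=1370517, a(10)=-4881169; answer -4881169

-4881169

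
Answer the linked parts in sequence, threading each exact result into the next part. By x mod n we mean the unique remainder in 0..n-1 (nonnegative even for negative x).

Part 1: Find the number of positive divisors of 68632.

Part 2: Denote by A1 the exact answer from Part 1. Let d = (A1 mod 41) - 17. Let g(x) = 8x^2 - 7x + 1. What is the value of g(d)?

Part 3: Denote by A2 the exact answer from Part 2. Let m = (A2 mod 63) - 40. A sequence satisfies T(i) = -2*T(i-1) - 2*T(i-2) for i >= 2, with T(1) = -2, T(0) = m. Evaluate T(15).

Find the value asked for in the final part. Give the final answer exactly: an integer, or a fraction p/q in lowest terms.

Part 1: 68632 = 2^3 * 23 * 373; number of divisors = (3+1) * (1+1) * (1+1) = 16; answer 16
Part 2: A1 = 16; d = -1; 8*(-1)^2 - 7*(-1)^1 + 1 = (8) + (7) + (1) = 16; answer 16
Part 3: A2 = 16; m = -24; T(2) = -2*(-2) - 2*(-24) = 52; iterating: T(2)=52, T(3)=-100, T(4)=96, T(5)=8, T(6)=-208, T(7)=400, T(8)=-384, T(9)=-32, T(10)=832, T(11)=-1600, T(12)=1536, T(13)=128, T(14)=-3328, T(15)=6400; answer 6400

6400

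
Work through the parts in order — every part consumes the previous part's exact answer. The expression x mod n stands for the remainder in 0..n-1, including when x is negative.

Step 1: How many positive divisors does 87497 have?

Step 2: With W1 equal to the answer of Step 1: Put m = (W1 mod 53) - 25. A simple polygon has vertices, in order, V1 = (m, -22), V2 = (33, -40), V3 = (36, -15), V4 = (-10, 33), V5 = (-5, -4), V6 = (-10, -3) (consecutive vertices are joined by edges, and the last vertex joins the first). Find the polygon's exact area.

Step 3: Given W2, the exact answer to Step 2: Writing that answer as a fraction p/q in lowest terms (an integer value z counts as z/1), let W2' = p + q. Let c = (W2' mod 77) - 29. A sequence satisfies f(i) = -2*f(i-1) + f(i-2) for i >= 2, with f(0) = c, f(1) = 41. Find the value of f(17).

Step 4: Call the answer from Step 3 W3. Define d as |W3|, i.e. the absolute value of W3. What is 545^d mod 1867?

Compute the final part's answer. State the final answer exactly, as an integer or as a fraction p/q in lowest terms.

Step 1: 87497 = 59 * 1483; number of divisors = (1+1) * (1+1) = 4; answer 4
Step 2: W1 = 4; m = -21; cross terms: (-21*-40 - 33*-22)=1566, (33*-15 - 36*-40)=945, (36*33 - -10*-15)=1038, (-10*-4 - -5*33)=205, (-5*-3 - -10*-4)=-25, (-10*-22 - -21*-3)=157; twice the area = |3886| = 3886; area = 1943; answer 1943
Step 3: W2 = 1943; threaded value p + q = 1944; c = -10; f(2) = -2*(41) + 1*(-10) = -92; iterating: f(2)=-92, f(3)=225, f(4)=-542, f(5)=1309, f(6)=-3160, f(7)=7629, f(8)=-18418, f(9)=44465, f(10)=-107348, f(11)=259161, f(12)=-625670, f(13)=1510501, f(14)=-3646672, f(15)=8803845, f(16)=-21254362, f(17)=51312569; answer 51312569
Step 4: W3 = 51312569; d = 51312569; squarings mod 1867: 545^1=545, 545^2=172, 545^4=1579, 545^8=796, 545^16=703, 545^32=1321, 545^64=1263, 545^128=751, 545^256=167, 545^512=1751, 545^1024=387, 545^2048=409, 545^4096=1118, 545^8192=901, 545^16384=1523, 545^32768=715, 545^65536=1534, 545^131072=736, 545^262144=266, 545^524288=1677, 545^1048576=627, 545^2097152=1059, 545^4194304=1281, 545^8388608=1735, 545^16777216=621, 545^33554432=1039; 545^51312569 = 545^1 * 545^8 * 545^16 * 545^32 * 545^128 * 545^256 * 545^512 * 545^1024 * 545^4096 * 545^8192 * 545^16384 * 545^32768 * 545^131072 * 545^262144 * 545^524288 * 545^16777216 * 545^33554432 = 1007 (mod 1867); answer 1007

1007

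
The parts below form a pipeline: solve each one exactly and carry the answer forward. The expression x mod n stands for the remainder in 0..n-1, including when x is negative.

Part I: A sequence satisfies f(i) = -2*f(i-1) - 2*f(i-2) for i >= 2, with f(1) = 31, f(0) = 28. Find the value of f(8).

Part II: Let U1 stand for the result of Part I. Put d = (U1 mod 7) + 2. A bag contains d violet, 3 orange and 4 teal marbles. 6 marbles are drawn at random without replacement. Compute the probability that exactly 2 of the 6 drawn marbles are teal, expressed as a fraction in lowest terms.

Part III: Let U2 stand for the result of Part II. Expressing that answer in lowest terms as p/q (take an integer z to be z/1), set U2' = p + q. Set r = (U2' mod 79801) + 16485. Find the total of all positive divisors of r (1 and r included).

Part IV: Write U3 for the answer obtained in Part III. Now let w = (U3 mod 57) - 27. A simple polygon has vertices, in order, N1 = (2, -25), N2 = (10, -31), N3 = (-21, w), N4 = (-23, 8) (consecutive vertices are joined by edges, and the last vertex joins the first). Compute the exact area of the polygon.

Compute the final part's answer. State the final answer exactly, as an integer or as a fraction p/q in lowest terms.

333

Part I: f(2) = -2*(31) - 2*(28) = -118; iterating: f(2)=-118, f(3)=174, f(4)=-112, f(5)=-124, f(6)=472, f(7)=-696, f(8)=448; answer 448
Part II: U1 = 448; d = 2; total draws C(9,6) = 84; favorable C(4,2)*C(5,4) = 30; P = 5/14; answer 5/14
Part III: U2 = 5/14; threaded value p + q = 19; r = 16504; 16504 = 2^3 * 2063; sigma = (1 + 2 + 4 + 8) * (1 + 2063) = 15 * 2064 = 30960; answer 30960
Part IV: U3 = 30960; w = -18; cross terms: (2*-31 - 10*-25)=188, (10*-18 - -21*-31)=-831, (-21*8 - -23*-18)=-582, (-23*-25 - 2*8)=559; twice the area = |-666| = 666; area = 333; answer 333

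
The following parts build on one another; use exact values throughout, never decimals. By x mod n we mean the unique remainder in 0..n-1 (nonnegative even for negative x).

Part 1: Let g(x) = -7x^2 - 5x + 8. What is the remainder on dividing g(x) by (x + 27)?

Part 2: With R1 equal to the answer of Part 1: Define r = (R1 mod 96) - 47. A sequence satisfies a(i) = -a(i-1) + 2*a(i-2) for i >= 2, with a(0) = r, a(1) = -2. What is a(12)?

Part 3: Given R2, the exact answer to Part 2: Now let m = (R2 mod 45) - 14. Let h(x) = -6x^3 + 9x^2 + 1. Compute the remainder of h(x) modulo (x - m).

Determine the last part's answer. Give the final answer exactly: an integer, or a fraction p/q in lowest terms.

4

Part 1: remainder = value at the root: -7*(-27)^2 - 5*(-27)^1 + 8 = (-5103) + (135) + (8) = -4960; answer -4960
Part 2: R1 = -4960; r = -15; a(2) = -1*(-2) + 2*(-15) = -28; iterating: a(2)=-28, a(3)=24, a(4)=-80, a(5)=128, a(6)=-288, a(7)=544, a(8)=-1120, a(9)=2208, a(10)=-4448, a(11)=8864, a(12)=-17760; answer -17760
Part 3: R2 = -17760; m = 1; remainder = value at the root: -6*(1)^3 + 9*(1)^2 + 1 = (-6) + (9) + (1) = 4; answer 4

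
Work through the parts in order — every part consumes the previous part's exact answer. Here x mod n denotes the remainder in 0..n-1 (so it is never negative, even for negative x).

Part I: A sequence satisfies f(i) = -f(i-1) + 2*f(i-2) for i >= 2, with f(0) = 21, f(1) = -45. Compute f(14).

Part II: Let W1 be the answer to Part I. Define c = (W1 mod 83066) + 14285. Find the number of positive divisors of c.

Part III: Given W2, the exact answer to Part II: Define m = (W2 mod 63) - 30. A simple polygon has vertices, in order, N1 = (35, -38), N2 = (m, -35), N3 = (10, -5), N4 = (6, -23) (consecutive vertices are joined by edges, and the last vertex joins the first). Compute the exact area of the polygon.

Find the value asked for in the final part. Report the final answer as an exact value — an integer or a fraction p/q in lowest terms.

546

Part I: f(2) = -1*(-45) + 2*(21) = 87; iterating: f(2)=87, f(3)=-177, f(4)=351, f(5)=-705, f(6)=1407, f(7)=-2817, f(8)=5631, f(9)=-11265, f(10)=22527, f(11)=-45057, f(12)=90111, f(13)=-180225, f(14)=360447; answer 360447
Part II: W1 = 360447; c = 42468; 42468 = 2^2 * 3 * 3539; number of divisors = (2+1) * (1+1) * (1+1) = 12; answer 12
Part III: W2 = 12; m = -18; cross terms: (35*-35 - -18*-38)=-1909, (-18*-5 - 10*-35)=440, (10*-23 - 6*-5)=-200, (6*-38 - 35*-23)=577; twice the area = |-1092| = 1092; area = 546; answer 546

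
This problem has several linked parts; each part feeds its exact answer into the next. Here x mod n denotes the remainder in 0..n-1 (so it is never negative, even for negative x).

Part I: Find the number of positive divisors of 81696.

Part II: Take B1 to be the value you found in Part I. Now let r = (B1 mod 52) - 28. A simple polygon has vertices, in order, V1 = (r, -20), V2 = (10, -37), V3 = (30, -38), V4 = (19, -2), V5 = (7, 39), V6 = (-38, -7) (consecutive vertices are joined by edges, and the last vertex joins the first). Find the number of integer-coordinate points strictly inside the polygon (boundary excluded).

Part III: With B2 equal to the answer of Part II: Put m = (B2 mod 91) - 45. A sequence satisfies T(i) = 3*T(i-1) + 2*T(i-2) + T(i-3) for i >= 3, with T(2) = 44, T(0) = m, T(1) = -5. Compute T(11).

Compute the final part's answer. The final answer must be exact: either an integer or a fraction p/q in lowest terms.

Part I: 81696 = 2^5 * 3 * 23 * 37; number of divisors = (5+1) * (1+1) * (1+1) * (1+1) = 48; answer 48
Part II: B1 = 48; r = 20; cross terms: (20*-37 - 10*-20)=-540, (10*-38 - 30*-37)=730, (30*-2 - 19*-38)=662, (19*39 - 7*-2)=755, (7*-7 - -38*39)=1433, (-38*-20 - 20*-7)=900; twice the area = |3940| = 3940; area = 1970; boundary points = 1 + 1 + 1 + 1 + 1 + 1 = 6; strictly interior points = area - boundary/2 + 1 = 1968; answer 1968
Part III: B2 = 1968; m = 12; T(3) = 3*(44) + 2*(-5) + 1*(12) = 134; iterating: T(3)=134, T(4)=485, T(5)=1767, T(6)=6405, T(7)=23234, T(8)=84279, T(9)=305710, T(10)=1108922, T(11)=4022465; answer 4022465

4022465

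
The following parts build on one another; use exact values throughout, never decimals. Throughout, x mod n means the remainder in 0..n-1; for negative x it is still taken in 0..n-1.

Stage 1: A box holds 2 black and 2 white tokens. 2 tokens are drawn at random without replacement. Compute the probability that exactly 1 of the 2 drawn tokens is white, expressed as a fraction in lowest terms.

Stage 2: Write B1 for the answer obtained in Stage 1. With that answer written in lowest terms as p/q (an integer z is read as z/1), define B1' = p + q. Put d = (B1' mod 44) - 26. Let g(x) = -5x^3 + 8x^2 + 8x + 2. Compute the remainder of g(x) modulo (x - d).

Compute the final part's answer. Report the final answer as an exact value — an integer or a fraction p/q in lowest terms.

49667

Stage 1: total draws C(4,2) = 6; favorable C(2,1)*C(2,1) = 4; P = 2/3; answer 2/3
Stage 2: B1 = 2/3; threaded value p + q = 5; d = -21; remainder = value at the root: -5*(-21)^3 + 8*(-21)^2 + 8*(-21)^1 + 2 = (46305) + (3528) + (-168) + (2) = 49667; answer 49667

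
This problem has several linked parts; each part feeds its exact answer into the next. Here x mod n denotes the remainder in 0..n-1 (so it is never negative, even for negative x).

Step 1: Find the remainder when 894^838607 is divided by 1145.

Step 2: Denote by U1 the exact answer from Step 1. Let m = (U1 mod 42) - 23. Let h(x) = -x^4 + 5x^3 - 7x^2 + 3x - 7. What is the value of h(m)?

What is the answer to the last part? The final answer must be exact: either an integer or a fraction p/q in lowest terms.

-243943

Step 1: squarings mod 1145: 894^1=894, 894^2=26, 894^4=676, 894^8=121, 894^16=901, 894^32=1141, 894^64=16, 894^128=256, 894^256=271, 894^512=161, 894^1024=731, 894^2048=791, 894^4096=511, 894^8192=61, 894^16384=286, 894^32768=501, 894^65536=246, 894^131072=976, 894^262144=1081, 894^524288=661; 894^838607 = 894^1 * 894^2 * 894^4 * 894^8 * 894^64 * 894^128 * 894^256 * 894^512 * 894^2048 * 894^16384 * 894^32768 * 894^262144 * 894^524288 = 884 (mod 1145); answer 884
Step 2: U1 = 884; m = -21; -1*(-21)^4 + 5*(-21)^3 - 7*(-21)^2 + 3*(-21)^1 - 7 = (-194481) + (-46305) + (-3087) + (-63) + (-7) = -243943; answer -243943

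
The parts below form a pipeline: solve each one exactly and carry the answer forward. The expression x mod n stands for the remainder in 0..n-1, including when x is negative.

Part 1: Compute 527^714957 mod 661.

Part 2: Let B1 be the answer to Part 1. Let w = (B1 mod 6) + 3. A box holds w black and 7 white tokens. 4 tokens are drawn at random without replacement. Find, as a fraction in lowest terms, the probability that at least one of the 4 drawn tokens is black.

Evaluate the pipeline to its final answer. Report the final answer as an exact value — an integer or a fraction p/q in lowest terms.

Part 1: squarings mod 661: 527^1=527, 527^2=109, 527^4=644, 527^8=289, 527^16=235, 527^32=362, 527^64=166, 527^128=455, 527^256=132, 527^512=238, 527^1024=459, 527^2048=483, 527^4096=617, 527^8192=614, 527^16384=226, 527^32768=179, 527^65536=313, 527^131072=141, 527^262144=51, 527^524288=618; 527^714957 = 527^1 * 527^4 * 527^8 * 527^64 * 527^128 * 527^2048 * 527^8192 * 527^16384 * 527^32768 * 527^131072 * 527^524288 = 375 (mod 661); answer 375
Part 2: B1 = 375; w = 6; total draws C(13,4) = 715; complement C(7,4) = 35; favorable 715 - 35 = 680; P = 136/143; answer 136/143

136/143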